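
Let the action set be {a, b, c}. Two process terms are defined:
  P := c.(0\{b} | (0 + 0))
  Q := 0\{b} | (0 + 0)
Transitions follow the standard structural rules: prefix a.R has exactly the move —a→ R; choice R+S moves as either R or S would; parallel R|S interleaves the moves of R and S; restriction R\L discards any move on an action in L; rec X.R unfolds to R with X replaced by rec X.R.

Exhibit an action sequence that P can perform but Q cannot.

c

LTS(P): 2 reachable states
  s0 = c.(0\{b} | (0 + 0)) | —c→ s1
  s1 = 0\{b} | (0 + 0) | ·
LTS(Q): 1 reachable states
  t0 = 0\{b} | (0 + 0) | ·
Trace ⟨c⟩ through P, begin at {s0}:
  step 1 (c): {s1}
  ✓ P
Trace ⟨c⟩ through Q, begin at {t0}:
  step 1 (c): ∅  — Q cannot continue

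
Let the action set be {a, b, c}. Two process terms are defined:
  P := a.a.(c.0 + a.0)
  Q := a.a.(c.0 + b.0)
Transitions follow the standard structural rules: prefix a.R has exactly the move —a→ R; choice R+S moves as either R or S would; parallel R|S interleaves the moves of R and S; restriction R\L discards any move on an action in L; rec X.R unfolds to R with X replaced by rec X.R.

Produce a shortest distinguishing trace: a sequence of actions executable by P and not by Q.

aaa

P's transition system — 4 states:
  m0 = a.a.(c.0 + a.0) → -a-> m1
  m1 = a.(c.0 + a.0) → -a-> m2
  m2 = c.0 + a.0 → -a-> m3, -c-> m3
  m3 = 0 → stopped
Q's transition system — 4 states:
  n0 = a.a.(c.0 + b.0) → -a-> n1
  n1 = a.(c.0 + b.0) → -a-> n2
  n2 = c.0 + b.0 → -b-> n3, -c-> n3
  n3 = 0 → stopped
Trace ⟨aaa⟩ through P, begin at {m0}:
  after a @ step 1: {m1}
  after a @ step 2: {m2}
  after a @ step 3: {m3}
  P completes σ.
Trace ⟨aaa⟩ through Q, begin at {n0}:
  after a @ step 1: {n1}
  after a @ step 2: {n2}
  after a @ step 3: ∅  — Q cannot continue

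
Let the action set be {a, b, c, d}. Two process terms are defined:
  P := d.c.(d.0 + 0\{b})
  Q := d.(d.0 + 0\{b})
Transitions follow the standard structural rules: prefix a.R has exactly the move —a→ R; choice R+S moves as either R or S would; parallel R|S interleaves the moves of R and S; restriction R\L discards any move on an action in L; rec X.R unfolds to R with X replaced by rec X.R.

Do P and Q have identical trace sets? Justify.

trace-distinct — witness ⟨dc⟩

P's transition system — 4 states:
  m0 = d.c.(d.0 + 0\{b}) | ··d··> m1
  m1 = c.(d.0 + 0\{b}) | ··c··> m2
  m2 = d.0 + 0\{b} | ··d··> m3
  m3 = 0 | ·
Q's transition system — 3 states:
  n0 = d.(d.0 + 0\{b}) | ··d··> n1
  n1 = d.0 + 0\{b} | ··d··> n2
  n2 = 0 | ·
Executing dc from P (initial set {m0}):
  after d @ step 1: {m1}
  after c @ step 2: {m2}
  — P admits the full trace.
Executing dc from Q (initial set {n0}):
  after d @ step 1: {n1}
  after c @ step 2: ∅ (Q stuck)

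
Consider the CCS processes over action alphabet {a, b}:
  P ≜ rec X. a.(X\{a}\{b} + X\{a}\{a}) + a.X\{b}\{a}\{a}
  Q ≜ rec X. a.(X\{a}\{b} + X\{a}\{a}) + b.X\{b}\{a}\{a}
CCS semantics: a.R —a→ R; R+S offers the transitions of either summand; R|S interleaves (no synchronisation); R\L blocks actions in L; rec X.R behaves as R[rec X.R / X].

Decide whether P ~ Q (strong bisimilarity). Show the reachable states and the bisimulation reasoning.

LTS(P): 3 reachable states
  u0 = rec X. a.(X\{a}\{b} + X\{a}\{a}) + a.X\{b}\{a}\{a} :: —a→ u1, —a→ u2
  u1 = (rec X. a.(X\{a}\{b} + X\{a}\{a}) + a.X\{b}\{a}\{a})\{a}\{b} + (rec X. a.(X\{a}\{b} + X\{a}\{a}) + a.X\{b}\{a}\{a})\{a}\{a} :: (no moves)
  u2 = (rec X. a.(X\{a}\{b} + X\{a}\{a}) + a.X\{b}\{a}\{a})\{b}\{a}\{a} :: (no moves)
LTS(Q): 4 reachable states
  v0 = rec X. a.(X\{a}\{b} + X\{a}\{a}) + b.X\{b}\{a}\{a} :: —a→ v1, —b→ v2
  v1 = (rec X. a.(X\{a}\{b} + X\{a}\{a}) + b.X\{b}\{a}\{a})\{a}\{b} + (rec X. a.(X\{a}\{b} + X\{a}\{a}) + b.X\{b}\{a}\{a})\{a}\{a} :: —b→ v3
  v2 = (rec X. a.(X\{a}\{b} + X\{a}\{a}) + b.X\{b}\{a}\{a})\{b}\{a}\{a} :: (no moves)
  v3 = (rec X. a.(X\{a}\{b} + X\{a}\{a}) + b.X\{b}\{a}\{a})\{b}\{a}\{a}\{a}\{a} :: (no moves)
Bisimilarity quotient blocks:
  B0 = {u0}
  B1 = {u1, u2, v2, v3}
  B2 = {v0}
  B3 = {v1}
u0 ∈ B0, v0 ∈ B2 → different blocks

P ≁ Q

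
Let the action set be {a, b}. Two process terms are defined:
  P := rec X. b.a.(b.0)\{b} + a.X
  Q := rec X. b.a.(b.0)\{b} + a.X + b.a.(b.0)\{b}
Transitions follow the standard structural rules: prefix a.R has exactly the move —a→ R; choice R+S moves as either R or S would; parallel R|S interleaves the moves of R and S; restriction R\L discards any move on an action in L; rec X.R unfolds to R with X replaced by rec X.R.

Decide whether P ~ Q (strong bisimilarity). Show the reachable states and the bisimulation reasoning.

bisimilar

LTS(P): 3 reachable states
  u0 = rec X. b.a.(b.0)\{b} + a.X has moves =a=> u0, =b=> u1
  u1 = a.(b.0)\{b} has moves =a=> u2
  u2 = (b.0)\{b} has moves deadlocked
LTS(Q): 3 reachable states
  v0 = rec X. b.a.(b.0)\{b} + a.X + b.a.(b.0)\{b} has moves =a=> v0, =b=> v1
  v1 = a.(b.0)\{b} has moves =a=> v2
  v2 = (b.0)\{b} has moves deadlocked
Bisimilarity quotient blocks:
  B0 = {u0, v0}
  B1 = {u1, v1}
  B2 = {u2, v2}
u0 ∈ B0, v0 ∈ B0 → same block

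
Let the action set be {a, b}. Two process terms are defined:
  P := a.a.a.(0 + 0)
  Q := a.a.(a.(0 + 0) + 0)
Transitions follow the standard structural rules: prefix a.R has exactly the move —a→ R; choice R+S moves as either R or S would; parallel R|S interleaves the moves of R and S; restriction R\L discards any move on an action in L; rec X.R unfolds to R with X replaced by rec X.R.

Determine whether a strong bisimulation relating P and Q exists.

P's transition system — 4 states:
  p0 = a.a.a.(0 + 0) → ··a··> p1
  p1 = a.a.(0 + 0) → ··a··> p2
  p2 = a.(0 + 0) → ··a··> p3
  p3 = 0 + 0 → deadlocked
Q's transition system — 4 states:
  q0 = a.a.(a.(0 + 0) + 0) → ··a··> q1
  q1 = a.(a.(0 + 0) + 0) → ··a··> q2
  q2 = a.(0 + 0) + 0 → ··a··> q3
  q3 = 0 + 0 → deadlocked
Coarsest stable partition (strong bisimilarity classes):
  B0 = {p0, q0}
  B1 = {p1, q1}
  B2 = {p2, q2}
  B3 = {p3, q3}
p0 ∈ B0, q0 ∈ B0 → same block

YES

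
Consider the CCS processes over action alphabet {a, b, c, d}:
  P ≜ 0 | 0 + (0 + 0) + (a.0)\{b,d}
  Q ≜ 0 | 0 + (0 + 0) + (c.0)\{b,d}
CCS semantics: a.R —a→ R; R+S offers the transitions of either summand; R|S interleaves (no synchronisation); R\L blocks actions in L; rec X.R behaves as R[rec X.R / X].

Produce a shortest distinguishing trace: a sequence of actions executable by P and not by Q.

a

LTS(P): 2 reachable states
  m0 = 0 | 0 + (0 + 0) + (a.0)\{b,d} :: -a-> m1
  m1 = 0\{b,d} :: ∅
LTS(Q): 2 reachable states
  n0 = 0 | 0 + (0 + 0) + (c.0)\{b,d} :: -c-> n1
  n1 = 0\{b,d} :: ∅
Trace ⟨a⟩ through P, begin at {m0}:
  after a @ step 1: {m1}
  — P admits the full trace.
Trace ⟨a⟩ through Q, begin at {n0}:
  after a @ step 1: ∅  — Q cannot continue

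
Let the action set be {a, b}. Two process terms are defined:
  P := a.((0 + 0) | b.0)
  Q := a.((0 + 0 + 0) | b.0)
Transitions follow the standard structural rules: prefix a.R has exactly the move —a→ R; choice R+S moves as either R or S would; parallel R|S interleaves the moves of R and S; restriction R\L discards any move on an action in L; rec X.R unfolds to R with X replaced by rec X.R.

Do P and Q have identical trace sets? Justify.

traces(P) = traces(Q)

P's transition system — 3 states:
  p0 = a.((0 + 0) | b.0) | —a→ p1
  p1 = (0 + 0) | b.0 | —b→ p2
  p2 = (0 + 0) | 0 | deadlocked
Q's transition system — 3 states:
  q0 = a.((0 + 0 + 0) | b.0) | —a→ q1
  q1 = (0 + 0 + 0) | b.0 | —b→ q2
  q2 = (0 + 0 + 0) | 0 | deadlocked
Bisimilarity quotient blocks:
  B0 = {p0, q0}
  B1 = {p1, q1}
  B2 = {p2, q2}
p0 ∈ B0, q0 ∈ B0 → same block
Bisimilar ⇒ trace-equivalent.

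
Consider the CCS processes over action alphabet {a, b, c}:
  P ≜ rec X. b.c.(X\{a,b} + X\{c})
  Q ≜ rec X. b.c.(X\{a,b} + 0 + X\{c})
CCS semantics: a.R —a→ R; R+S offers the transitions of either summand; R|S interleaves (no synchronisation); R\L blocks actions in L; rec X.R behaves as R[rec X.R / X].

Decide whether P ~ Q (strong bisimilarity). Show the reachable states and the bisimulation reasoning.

Reachable graph of P (4 states):
  u0 = rec X. b.c.(X\{a,b} + X\{c}) :: -b-> u1
  u1 = c.((rec X. b.c.(X\{a,b} + X\{c}))\{a,b} + (rec X. b.c.(X\{a,b} + X\{c}))\{c}) :: -c-> u2
  u2 = (rec X. b.c.(X\{a,b} + X\{c}))\{a,b} + (rec X. b.c.(X\{a,b} + X\{c}))\{c} :: -b-> u3
  u3 = (c.((rec X. b.c.(X\{a,b} + X\{c}))\{a,b} + (rec X. b.c.(X\{a,b} + X\{c}))\{c}))\{c} :: ∅
Reachable graph of Q (4 states):
  v0 = rec X. b.c.(X\{a,b} + 0 + X\{c}) :: -b-> v1
  v1 = c.((rec X. b.c.(X\{a,b} + 0 + X\{c}))\{a,b} + 0 + (rec X. b.c.(X\{a,b} + 0 + X\{c}))\{c}) :: -c-> v2
  v2 = (rec X. b.c.(X\{a,b} + 0 + X\{c}))\{a,b} + 0 + (rec X. b.c.(X\{a,b} + 0 + X\{c}))\{c} :: -b-> v3
  v3 = (c.((rec X. b.c.(X\{a,b} + 0 + X\{c}))\{a,b} + 0 + (rec X. b.c.(X\{a,b} + 0 + X\{c}))\{c}))\{c} :: ∅
Bisimilarity quotient blocks:
  B0 = {u0, v0}
  B1 = {u1, v1}
  B2 = {u2, v2}
  B3 = {u3, v3}
u0 ∈ B0, v0 ∈ B0 → same block

P ~ Q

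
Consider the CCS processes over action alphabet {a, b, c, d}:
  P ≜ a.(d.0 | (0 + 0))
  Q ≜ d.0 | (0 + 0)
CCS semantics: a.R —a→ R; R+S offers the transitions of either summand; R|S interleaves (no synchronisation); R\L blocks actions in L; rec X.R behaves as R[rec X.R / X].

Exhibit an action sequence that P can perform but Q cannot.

Reachable graph of P (3 states):
  p0 = a.(d.0 | (0 + 0)) | --a--▸ p1
  p1 = d.0 | (0 + 0) | --d--▸ p2
  p2 = 0 | (0 + 0) | deadlocked
Reachable graph of Q (2 states):
  q0 = d.0 | (0 + 0) | --d--▸ q1
  q1 = 0 | (0 + 0) | deadlocked
Executing a from P (initial set {p0}):
  [1] a ⇒ {p1}
  — P admits the full trace.
Executing a from Q (initial set {q0}):
  [1] a ⇒ ∅ (Q stuck)

a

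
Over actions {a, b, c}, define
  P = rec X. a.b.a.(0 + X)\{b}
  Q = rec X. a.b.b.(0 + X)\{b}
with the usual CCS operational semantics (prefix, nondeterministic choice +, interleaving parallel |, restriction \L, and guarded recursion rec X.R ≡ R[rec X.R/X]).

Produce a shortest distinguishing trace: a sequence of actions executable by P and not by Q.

aba

P's transition system — 5 states:
  p0 = rec X. a.b.a.(0 + X)\{b} :: --a--▸ p1
  p1 = b.a.(0 + (rec X. a.b.a.(0 + X)\{b}))\{b} :: --b--▸ p2
  p2 = a.(0 + (rec X. a.b.a.(0 + X)\{b}))\{b} :: --a--▸ p3
  p3 = (0 + (rec X. a.b.a.(0 + X)\{b}))\{b} :: --a--▸ p4
  p4 = (b.a.(0 + (rec X. a.b.a.(0 + X)\{b}))\{b})\{b} :: (no moves)
Q's transition system — 5 states:
  q0 = rec X. a.b.b.(0 + X)\{b} :: --a--▸ q1
  q1 = b.b.(0 + (rec X. a.b.b.(0 + X)\{b}))\{b} :: --b--▸ q2
  q2 = b.(0 + (rec X. a.b.b.(0 + X)\{b}))\{b} :: --b--▸ q3
  q3 = (0 + (rec X. a.b.b.(0 + X)\{b}))\{b} :: --a--▸ q4
  q4 = (b.b.(0 + (rec X. a.b.b.(0 + X)\{b}))\{b})\{b} :: (no moves)
Executing aba from P (initial set {p0}):
  [1] a ⇒ {p1}
  [2] b ⇒ {p2}
  [3] a ⇒ {p3}
  P completes σ.
Executing aba from Q (initial set {q0}):
  [1] a ⇒ {q1}
  [2] b ⇒ {q2}
  [3] a ⇒ ∅  — Q cannot continue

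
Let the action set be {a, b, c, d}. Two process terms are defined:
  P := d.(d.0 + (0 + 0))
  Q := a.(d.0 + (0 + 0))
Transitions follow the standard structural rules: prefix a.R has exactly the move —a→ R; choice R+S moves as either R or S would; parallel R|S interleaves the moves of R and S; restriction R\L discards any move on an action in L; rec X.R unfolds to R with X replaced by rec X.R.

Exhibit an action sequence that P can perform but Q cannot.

d

Reachable graph of P (3 states):
  s0 = d.(d.0 + (0 + 0)) :: -d-> s1
  s1 = d.0 + (0 + 0) :: -d-> s2
  s2 = 0 :: ∅
Reachable graph of Q (3 states):
  t0 = a.(d.0 + (0 + 0)) :: -a-> t1
  t1 = d.0 + (0 + 0) :: -d-> t2
  t2 = 0 :: ∅
Trace ⟨d⟩ through P, begin at {s0}:
  [1] d ⇒ {s1}
  P completes σ.
Trace ⟨d⟩ through Q, begin at {t0}:
  [1] d ⇒ ∅ (Q stuck)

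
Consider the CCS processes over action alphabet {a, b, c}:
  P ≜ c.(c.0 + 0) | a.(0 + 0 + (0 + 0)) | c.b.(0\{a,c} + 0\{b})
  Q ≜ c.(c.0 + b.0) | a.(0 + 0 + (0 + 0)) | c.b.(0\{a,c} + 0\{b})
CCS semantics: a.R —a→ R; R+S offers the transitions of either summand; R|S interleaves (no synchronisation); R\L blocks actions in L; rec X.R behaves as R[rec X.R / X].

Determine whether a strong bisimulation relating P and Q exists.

not bisimilar

P's transition system — 18 states:
  u0 = c.(c.0 + 0) | a.(0 + 0 + (0 + 0)) | c.b.(0\{a,c} + 0\{b}) :: -a-> u1, -c-> u2, -c-> u3
  u1 = c.(c.0 + 0) | (0 + 0 + (0 + 0)) | c.b.(0\{a,c} + 0\{b}) :: -c-> u4, -c-> u5
  u2 = (c.0 + 0) | a.(0 + 0 + (0 + 0)) | c.b.(0\{a,c} + 0\{b}) :: -a-> u4, -c-> u6, -c-> u7
  u3 = c.(c.0 + 0) | a.(0 + 0 + (0 + 0)) | b.(0\{a,c} + 0\{b}) :: -a-> u5, -b-> u8, -c-> u6
  u4 = (c.0 + 0) | (0 + 0 + (0 + 0)) | c.b.(0\{a,c} + 0\{b}) :: -c-> u10, -c-> u9
  u5 = c.(c.0 + 0) | (0 + 0 + (0 + 0)) | b.(0\{a,c} + 0\{b}) :: -b-> u11, -c-> u9
  u6 = (c.0 + 0) | a.(0 + 0 + (0 + 0)) | b.(0\{a,c} + 0\{b}) :: -a-> u9, -b-> u12, -c-> u13
  u7 = 0 | a.(0 + 0 + (0 + 0)) | c.b.(0\{a,c} + 0\{b}) :: -a-> u10, -c-> u13
  u8 = c.(c.0 + 0) | a.(0 + 0 + (0 + 0)) | (0\{a,c} + 0\{b}) :: -a-> u11, -c-> u12
  u9 = (c.0 + 0) | (0 + 0 + (0 + 0)) | b.(0\{a,c} + 0\{b}) :: -b-> u14, -c-> u15
  u10 = 0 | (0 + 0 + (0 + 0)) | c.b.(0\{a,c} + 0\{b}) :: -c-> u15
  u11 = c.(c.0 + 0) | (0 + 0 + (0 + 0)) | (0\{a,c} + 0\{b}) :: -c-> u14
  u12 = (c.0 + 0) | a.(0 + 0 + (0 + 0)) | (0\{a,c} + 0\{b}) :: -a-> u14, -c-> u16
  u13 = 0 | a.(0 + 0 + (0 + 0)) | b.(0\{a,c} + 0\{b}) :: -a-> u15, -b-> u16
  u14 = (c.0 + 0) | (0 + 0 + (0 + 0)) | (0\{a,c} + 0\{b}) :: -c-> u17
  u15 = 0 | (0 + 0 + (0 + 0)) | b.(0\{a,c} + 0\{b}) :: -b-> u17
  u16 = 0 | a.(0 + 0 + (0 + 0)) | (0\{a,c} + 0\{b}) :: -a-> u17
  u17 = 0 | (0 + 0 + (0 + 0)) | (0\{a,c} + 0\{b}) :: (no moves)
Q's transition system — 18 states:
  v0 = c.(c.0 + b.0) | a.(0 + 0 + (0 + 0)) | c.b.(0\{a,c} + 0\{b}) :: -a-> v1, -c-> v2, -c-> v3
  v1 = c.(c.0 + b.0) | (0 + 0 + (0 + 0)) | c.b.(0\{a,c} + 0\{b}) :: -c-> v4, -c-> v5
  v2 = (c.0 + b.0) | a.(0 + 0 + (0 + 0)) | c.b.(0\{a,c} + 0\{b}) :: -a-> v4, -b-> v6, -c-> v6, -c-> v7
  v3 = c.(c.0 + b.0) | a.(0 + 0 + (0 + 0)) | b.(0\{a,c} + 0\{b}) :: -a-> v5, -b-> v8, -c-> v7
  v4 = (c.0 + b.0) | (0 + 0 + (0 + 0)) | c.b.(0\{a,c} + 0\{b}) :: -b-> v9, -c-> v10, -c-> v9
  v5 = c.(c.0 + b.0) | (0 + 0 + (0 + 0)) | b.(0\{a,c} + 0\{b}) :: -b-> v11, -c-> v10
  v6 = 0 | a.(0 + 0 + (0 + 0)) | c.b.(0\{a,c} + 0\{b}) :: -a-> v9, -c-> v12
  v7 = (c.0 + b.0) | a.(0 + 0 + (0 + 0)) | b.(0\{a,c} + 0\{b}) :: -a-> v10, -b-> v12, -b-> v13, -c-> v12
  v8 = c.(c.0 + b.0) | a.(0 + 0 + (0 + 0)) | (0\{a,c} + 0\{b}) :: -a-> v11, -c-> v13
  v9 = 0 | (0 + 0 + (0 + 0)) | c.b.(0\{a,c} + 0\{b}) :: -c-> v14
  v10 = (c.0 + b.0) | (0 + 0 + (0 + 0)) | b.(0\{a,c} + 0\{b}) :: -b-> v14, -b-> v15, -c-> v14
  v11 = c.(c.0 + b.0) | (0 + 0 + (0 + 0)) | (0\{a,c} + 0\{b}) :: -c-> v15
  v12 = 0 | a.(0 + 0 + (0 + 0)) | b.(0\{a,c} + 0\{b}) :: -a-> v14, -b-> v16
  v13 = (c.0 + b.0) | a.(0 + 0 + (0 + 0)) | (0\{a,c} + 0\{b}) :: -a-> v15, -b-> v16, -c-> v16
  v14 = 0 | (0 + 0 + (0 + 0)) | b.(0\{a,c} + 0\{b}) :: -b-> v17
  v15 = (c.0 + b.0) | (0 + 0 + (0 + 0)) | (0\{a,c} + 0\{b}) :: -b-> v17, -c-> v17
  v16 = 0 | a.(0 + 0 + (0 + 0)) | (0\{a,c} + 0\{b}) :: -a-> v17
  v17 = 0 | (0 + 0 + (0 + 0)) | (0\{a,c} + 0\{b}) :: (no moves)
Bisimilarity quotient blocks:
  B0 = {u0}
  B1 = {u1}
  B2 = {u5}
  B3 = {u11}
  B4 = {u14}
  B5 = {u17, v17}
  B6 = {u9}
  B7 = {u15, v14}
  B8 = {u4}
  B9 = {u10, v9}
  B10 = {u2}
  B11 = {u7, v6}
  B12 = {u13, v12}
  B13 = {u16, v16}
  B14 = {u6}
  B15 = {u12}
  B16 = {u3}
  B17 = {u8}
  B18 = {v0}
  B19 = {v3}
  B20 = {v5}
  B21 = {v10}
  B22 = {v15}
  B23 = {v11}
  B24 = {v8}
  B25 = {v13}
  B26 = {v7}
  B27 = {v2}
  B28 = {v4}
  B29 = {v1}
u0 ∈ B0, v0 ∈ B18 → different blocks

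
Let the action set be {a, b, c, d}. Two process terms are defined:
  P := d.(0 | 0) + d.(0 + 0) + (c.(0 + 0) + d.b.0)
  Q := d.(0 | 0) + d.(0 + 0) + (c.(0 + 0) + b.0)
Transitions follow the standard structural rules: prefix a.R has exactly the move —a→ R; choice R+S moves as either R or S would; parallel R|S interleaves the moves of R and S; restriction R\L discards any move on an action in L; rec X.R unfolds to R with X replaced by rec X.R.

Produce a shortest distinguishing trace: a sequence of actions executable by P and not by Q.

db

P's transition system — 5 states:
  s0 = d.(0 | 0) + d.(0 + 0) + (c.(0 + 0) + d.b.0) has moves =c=> s1, =d=> s1, =d=> s2, =d=> s3
  s1 = 0 + 0 has moves (no moves)
  s2 = 0 | 0 has moves (no moves)
  s3 = b.0 has moves =b=> s4
  s4 = 0 has moves (no moves)
Q's transition system — 4 states:
  t0 = d.(0 | 0) + d.(0 + 0) + (c.(0 + 0) + b.0) has moves =b=> t1, =c=> t2, =d=> t2, =d=> t3
  t1 = 0 has moves (no moves)
  t2 = 0 + 0 has moves (no moves)
  t3 = 0 | 0 has moves (no moves)
Executing db from P (initial set {s0}):
  after d @ step 1: {s1, s2, s3}
  after b @ step 2: {s4}
  — P admits the full trace.
Executing db from Q (initial set {t0}):
  after d @ step 1: {t2, t3}
  after b @ step 2: no successor for Q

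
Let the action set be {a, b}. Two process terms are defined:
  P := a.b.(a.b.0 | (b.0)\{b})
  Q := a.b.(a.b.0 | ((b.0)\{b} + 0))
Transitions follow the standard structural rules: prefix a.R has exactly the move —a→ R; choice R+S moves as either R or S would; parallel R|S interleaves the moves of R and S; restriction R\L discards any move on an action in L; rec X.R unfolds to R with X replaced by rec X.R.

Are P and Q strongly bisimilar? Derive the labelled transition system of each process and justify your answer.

LTS(P): 5 reachable states
  m0 = a.b.(a.b.0 | (b.0)\{b}) has moves —a→ m1
  m1 = b.(a.b.0 | (b.0)\{b}) has moves —b→ m2
  m2 = a.b.0 | (b.0)\{b} has moves —a→ m3
  m3 = b.0 | (b.0)\{b} has moves —b→ m4
  m4 = 0 | (b.0)\{b} has moves stopped
LTS(Q): 5 reachable states
  n0 = a.b.(a.b.0 | ((b.0)\{b} + 0)) has moves —a→ n1
  n1 = b.(a.b.0 | ((b.0)\{b} + 0)) has moves —b→ n2
  n2 = a.b.0 | ((b.0)\{b} + 0) has moves —a→ n3
  n3 = b.0 | ((b.0)\{b} + 0) has moves —b→ n4
  n4 = 0 | ((b.0)\{b} + 0) has moves stopped
Partition-refinement fixed point:
  B0 = {m0, n0}
  B1 = {m1, n1}
  B2 = {m2, n2}
  B3 = {m3, n3}
  B4 = {m4, n4}
m0 ∈ B0, n0 ∈ B0 → same block

bisimilar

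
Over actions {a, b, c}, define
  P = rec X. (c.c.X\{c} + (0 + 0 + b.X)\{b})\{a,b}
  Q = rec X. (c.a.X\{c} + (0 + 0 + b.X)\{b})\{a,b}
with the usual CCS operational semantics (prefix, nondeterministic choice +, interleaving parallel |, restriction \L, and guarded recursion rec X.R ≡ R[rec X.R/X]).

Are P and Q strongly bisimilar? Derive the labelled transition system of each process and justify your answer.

not bisimilar

LTS(P): 3 reachable states
  u0 = rec X. (c.c.X\{c} + (0 + 0 + b.X)\{b})\{a,b} → —c→ u1
  u1 = (c.(rec X. (c.c.X\{c} + (0 + 0 + b.X)\{b})\{a,b})\{c})\{a,b} → —c→ u2
  u2 = (rec X. (c.c.X\{c} + (0 + 0 + b.X)\{b})\{a,b})\{c}\{a,b} → ·
LTS(Q): 2 reachable states
  v0 = rec X. (c.a.X\{c} + (0 + 0 + b.X)\{b})\{a,b} → —c→ v1
  v1 = (a.(rec X. (c.a.X\{c} + (0 + 0 + b.X)\{b})\{a,b})\{c})\{a,b} → ·
Coarsest stable partition (strong bisimilarity classes):
  B0 = {u0}
  B1 = {u1, v0}
  B2 = {u2, v1}
u0 ∈ B0, v0 ∈ B1 → different blocks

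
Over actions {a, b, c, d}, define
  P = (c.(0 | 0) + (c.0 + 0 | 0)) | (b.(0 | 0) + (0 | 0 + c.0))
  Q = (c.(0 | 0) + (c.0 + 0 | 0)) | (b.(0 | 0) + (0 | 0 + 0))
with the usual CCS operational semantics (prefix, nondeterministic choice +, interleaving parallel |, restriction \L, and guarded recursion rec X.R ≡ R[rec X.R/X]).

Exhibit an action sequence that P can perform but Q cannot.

cc

Reachable graph of P (9 states):
  m0 = (c.(0 | 0) + (c.0 + 0 | 0)) | (b.(0 | 0) + (0 | 0 + c.0)) → —b→ m1, —c→ m2, —c→ m3, —c→ m4
  m1 = (c.(0 | 0) + (c.0 + 0 | 0)) | (0 | 0) → —c→ m5, —c→ m6
  m2 = (c.(0 | 0) + (c.0 + 0 | 0)) | 0 → —c→ m7, —c→ m8
  m3 = 0 | (b.(0 | 0) + (0 | 0 + c.0)) → —b→ m5, —c→ m7
  m4 = 0 | 0 | (b.(0 | 0) + (0 | 0 + c.0)) → —b→ m6, —c→ m8
  m5 = 0 | (0 | 0) → (no moves)
  m6 = 0 | 0 | (0 | 0) → (no moves)
  m7 = 0 | 0 → (no moves)
  m8 = 0 | 0 | 0 → (no moves)
Reachable graph of Q (6 states):
  n0 = (c.(0 | 0) + (c.0 + 0 | 0)) | (b.(0 | 0) + (0 | 0 + 0)) → —b→ n1, —c→ n2, —c→ n3
  n1 = (c.(0 | 0) + (c.0 + 0 | 0)) | (0 | 0) → —c→ n4, —c→ n5
  n2 = 0 | (b.(0 | 0) + (0 | 0 + 0)) → —b→ n4
  n3 = 0 | 0 | (b.(0 | 0) + (0 | 0 + 0)) → —b→ n5
  n4 = 0 | (0 | 0) → (no moves)
  n5 = 0 | 0 | (0 | 0) → (no moves)
Executing cc from P (initial set {m0}):
  after c @ step 1: {m2, m3, m4}
  after c @ step 2: {m7, m8}
  ✓ P
Executing cc from Q (initial set {n0}):
  after c @ step 1: {n2, n3}
  after c @ step 2: no successor for Q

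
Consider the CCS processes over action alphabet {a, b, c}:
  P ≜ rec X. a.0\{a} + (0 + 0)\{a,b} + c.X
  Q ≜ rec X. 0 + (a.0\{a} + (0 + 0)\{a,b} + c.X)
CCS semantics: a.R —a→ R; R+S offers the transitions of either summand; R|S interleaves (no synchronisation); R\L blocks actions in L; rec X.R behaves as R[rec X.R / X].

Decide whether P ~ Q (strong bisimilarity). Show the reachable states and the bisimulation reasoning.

LTS(P): 2 reachable states
  m0 = rec X. a.0\{a} + (0 + 0)\{a,b} + c.X has moves ··a··> m1, ··c··> m0
  m1 = 0\{a} has moves (no moves)
LTS(Q): 2 reachable states
  n0 = rec X. 0 + (a.0\{a} + (0 + 0)\{a,b} + c.X) has moves ··a··> n1, ··c··> n0
  n1 = 0\{a} has moves (no moves)
Coarsest stable partition (strong bisimilarity classes):
  B0 = {m0, n0}
  B1 = {m1, n1}
m0 ∈ B0, n0 ∈ B0 → same block

bisimilar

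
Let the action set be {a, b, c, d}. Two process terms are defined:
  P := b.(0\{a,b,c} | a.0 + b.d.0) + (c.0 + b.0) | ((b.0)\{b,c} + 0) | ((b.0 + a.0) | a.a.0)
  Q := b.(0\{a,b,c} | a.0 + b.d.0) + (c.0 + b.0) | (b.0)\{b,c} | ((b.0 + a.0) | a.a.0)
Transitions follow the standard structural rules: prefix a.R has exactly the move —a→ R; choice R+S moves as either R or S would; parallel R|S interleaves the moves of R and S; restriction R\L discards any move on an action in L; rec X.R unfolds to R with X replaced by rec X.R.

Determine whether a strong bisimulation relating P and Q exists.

P ~ Q

LTS(P): 16 reachable states
  m0 = b.(0\{a,b,c} | a.0 + b.d.0) + (c.0 + b.0) | ((b.0)\{b,c} + 0) | ((b.0 + a.0) | a.a.0) :: —a→ m1, —a→ m2, —b→ m2, —b→ m3, —b→ m4, —c→ m3
  m1 = (c.0 + b.0) | ((b.0)\{b,c} + 0) | ((b.0 + a.0) | a.0) :: —a→ m5, —a→ m6, —b→ m6, —b→ m7, —c→ m7
  m2 = (c.0 + b.0) | ((b.0)\{b,c} + 0) | (0 | a.a.0) :: —a→ m6, —b→ m8, —c→ m8
  m3 = 0 | ((b.0)\{b,c} + 0) | ((b.0 + a.0) | a.a.0) :: —a→ m7, —a→ m8, —b→ m8
  m4 = 0\{a,b,c} | a.0 + b.d.0 :: —a→ m9, —b→ m10
  m5 = (c.0 + b.0) | ((b.0)\{b,c} + 0) | ((b.0 + a.0) | 0) :: —a→ m11, —b→ m11, —b→ m12, —c→ m12
  m6 = (c.0 + b.0) | ((b.0)\{b,c} + 0) | (0 | a.0) :: —a→ m11, —b→ m13, —c→ m13
  m7 = 0 | ((b.0)\{b,c} + 0) | ((b.0 + a.0) | a.0) :: —a→ m12, —a→ m13, —b→ m13
  m8 = 0 | ((b.0)\{b,c} + 0) | (0 | a.a.0) :: —a→ m13
  m9 = 0\{a,b,c} | 0 :: (no moves)
  m10 = d.0 :: —d→ m14
  m11 = (c.0 + b.0) | ((b.0)\{b,c} + 0) | (0 | 0) :: —b→ m15, —c→ m15
  m12 = 0 | ((b.0)\{b,c} + 0) | ((b.0 + a.0) | 0) :: —a→ m15, —b→ m15
  m13 = 0 | ((b.0)\{b,c} + 0) | (0 | a.0) :: —a→ m15
  m14 = 0 :: (no moves)
  m15 = 0 | ((b.0)\{b,c} + 0) | (0 | 0) :: (no moves)
LTS(Q): 16 reachable states
  n0 = b.(0\{a,b,c} | a.0 + b.d.0) + (c.0 + b.0) | (b.0)\{b,c} | ((b.0 + a.0) | a.a.0) :: —a→ n1, —a→ n2, —b→ n2, —b→ n3, —b→ n4, —c→ n3
  n1 = (c.0 + b.0) | (b.0)\{b,c} | ((b.0 + a.0) | a.0) :: —a→ n5, —a→ n6, —b→ n6, —b→ n7, —c→ n7
  n2 = (c.0 + b.0) | (b.0)\{b,c} | (0 | a.a.0) :: —a→ n6, —b→ n8, —c→ n8
  n3 = 0 | (b.0)\{b,c} | ((b.0 + a.0) | a.a.0) :: —a→ n7, —a→ n8, —b→ n8
  n4 = 0\{a,b,c} | a.0 + b.d.0 :: —a→ n9, —b→ n10
  n5 = (c.0 + b.0) | (b.0)\{b,c} | ((b.0 + a.0) | 0) :: —a→ n11, —b→ n11, —b→ n12, —c→ n12
  n6 = (c.0 + b.0) | (b.0)\{b,c} | (0 | a.0) :: —a→ n11, —b→ n13, —c→ n13
  n7 = 0 | (b.0)\{b,c} | ((b.0 + a.0) | a.0) :: —a→ n12, —a→ n13, —b→ n13
  n8 = 0 | (b.0)\{b,c} | (0 | a.a.0) :: —a→ n13
  n9 = 0\{a,b,c} | 0 :: (no moves)
  n10 = d.0 :: —d→ n14
  n11 = (c.0 + b.0) | (b.0)\{b,c} | (0 | 0) :: —b→ n15, —c→ n15
  n12 = 0 | (b.0)\{b,c} | ((b.0 + a.0) | 0) :: —a→ n15, —b→ n15
  n13 = 0 | (b.0)\{b,c} | (0 | a.0) :: —a→ n15
  n14 = 0 :: (no moves)
  n15 = 0 | (b.0)\{b,c} | (0 | 0) :: (no moves)
Partition-refinement fixed point:
  B0 = {m0, n0}
  B1 = {m4, n4}
  B2 = {m10, n10}
  B3 = {m14, m15, m9, n14, n15, n9}
  B4 = {m3, n3}
  B5 = {m8, n8}
  B6 = {m13, n13}
  B7 = {m7, n7}
  B8 = {m12, n12}
  B9 = {m2, n2}
  B10 = {m6, n6}
  B11 = {m11, n11}
  B12 = {m1, n1}
  B13 = {m5, n5}
m0 ∈ B0, n0 ∈ B0 → same block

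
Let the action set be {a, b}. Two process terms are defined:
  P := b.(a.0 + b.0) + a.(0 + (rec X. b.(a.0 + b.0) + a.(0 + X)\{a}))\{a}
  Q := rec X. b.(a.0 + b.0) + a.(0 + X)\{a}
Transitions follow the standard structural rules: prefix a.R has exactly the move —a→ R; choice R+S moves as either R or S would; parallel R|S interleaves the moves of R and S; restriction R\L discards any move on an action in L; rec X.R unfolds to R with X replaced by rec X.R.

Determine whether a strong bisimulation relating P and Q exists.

YES

LTS(P): 6 reachable states
  s0 = b.(a.0 + b.0) + a.(0 + (rec X. b.(a.0 + b.0) + a.(0 + X)\{a}))\{a} :: -a-> s1, -b-> s2
  s1 = (0 + (rec X. b.(a.0 + b.0) + a.(0 + X)\{a}))\{a} :: -b-> s3
  s2 = a.0 + b.0 :: -a-> s4, -b-> s4
  s3 = (a.0 + b.0)\{a} :: -b-> s5
  s4 = 0 :: deadlocked
  s5 = 0\{a} :: deadlocked
LTS(Q): 6 reachable states
  t0 = rec X. b.(a.0 + b.0) + a.(0 + X)\{a} :: -a-> t1, -b-> t2
  t1 = (0 + (rec X. b.(a.0 + b.0) + a.(0 + X)\{a}))\{a} :: -b-> t3
  t2 = a.0 + b.0 :: -a-> t4, -b-> t4
  t3 = (a.0 + b.0)\{a} :: -b-> t5
  t4 = 0 :: deadlocked
  t5 = 0\{a} :: deadlocked
Bisimilarity quotient blocks:
  B0 = {s0, t0}
  B1 = {s1, t1}
  B2 = {s3, t3}
  B3 = {s4, s5, t4, t5}
  B4 = {s2, t2}
s0 ∈ B0, t0 ∈ B0 → same block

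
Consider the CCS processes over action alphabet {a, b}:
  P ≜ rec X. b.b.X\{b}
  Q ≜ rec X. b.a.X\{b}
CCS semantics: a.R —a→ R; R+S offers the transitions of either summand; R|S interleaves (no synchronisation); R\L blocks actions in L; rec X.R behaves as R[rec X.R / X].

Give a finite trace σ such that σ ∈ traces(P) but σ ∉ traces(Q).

bb

Reachable graph of P (3 states):
  s0 = rec X. b.b.X\{b} → --b--▸ s1
  s1 = b.(rec X. b.b.X\{b})\{b} → --b--▸ s2
  s2 = (rec X. b.b.X\{b})\{b} → deadlocked
Reachable graph of Q (3 states):
  t0 = rec X. b.a.X\{b} → --b--▸ t1
  t1 = a.(rec X. b.a.X\{b})\{b} → --a--▸ t2
  t2 = (rec X. b.a.X\{b})\{b} → deadlocked
Executing bb from P (initial set {s0}):
  [1] b ⇒ {s1}
  [2] b ⇒ {s2}
  ✓ P
Executing bb from Q (initial set {t0}):
  [1] b ⇒ {t1}
  [2] b ⇒ ∅  — Q cannot continue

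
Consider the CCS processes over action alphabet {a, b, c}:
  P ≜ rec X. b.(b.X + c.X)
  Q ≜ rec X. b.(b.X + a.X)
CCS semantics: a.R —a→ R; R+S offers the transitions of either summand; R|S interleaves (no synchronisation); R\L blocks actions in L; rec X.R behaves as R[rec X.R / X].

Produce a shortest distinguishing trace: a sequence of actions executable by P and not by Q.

LTS(P): 2 reachable states
  s0 = rec X. b.(b.X + c.X) ⊢ =b=> s1
  s1 = b.(rec X. b.(b.X + c.X)) + c.(rec X. b.(b.X + c.X)) ⊢ =b=> s0, =c=> s0
LTS(Q): 2 reachable states
  t0 = rec X. b.(b.X + a.X) ⊢ =b=> t1
  t1 = b.(rec X. b.(b.X + a.X)) + a.(rec X. b.(b.X + a.X)) ⊢ =a=> t0, =b=> t0
Run σ = ⟨bc⟩ on P: start {s0}
  [1] b ⇒ {s1}
  [2] c ⇒ {s0}
  ✓ P
Run σ = ⟨bc⟩ on Q: start {t0}
  [1] b ⇒ {t1}
  [2] c ⇒ ∅ (Q stuck)

bc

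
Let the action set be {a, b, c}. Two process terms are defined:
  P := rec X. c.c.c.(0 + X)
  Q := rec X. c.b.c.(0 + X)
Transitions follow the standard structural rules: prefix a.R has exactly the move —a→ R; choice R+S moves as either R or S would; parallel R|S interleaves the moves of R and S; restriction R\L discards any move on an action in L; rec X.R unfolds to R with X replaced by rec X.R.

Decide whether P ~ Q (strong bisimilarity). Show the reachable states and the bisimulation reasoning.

P's transition system — 4 states:
  m0 = rec X. c.c.c.(0 + X) :: —c→ m1
  m1 = c.c.(0 + (rec X. c.c.c.(0 + X))) :: —c→ m2
  m2 = c.(0 + (rec X. c.c.c.(0 + X))) :: —c→ m3
  m3 = 0 + (rec X. c.c.c.(0 + X)) :: —c→ m1
Q's transition system — 4 states:
  n0 = rec X. c.b.c.(0 + X) :: —c→ n1
  n1 = b.c.(0 + (rec X. c.b.c.(0 + X))) :: —b→ n2
  n2 = c.(0 + (rec X. c.b.c.(0 + X))) :: —c→ n3
  n3 = 0 + (rec X. c.b.c.(0 + X)) :: —c→ n1
Bisimilarity quotient blocks:
  B0 = {m0, m1, m2, m3}
  B1 = {n0, n3}
  B2 = {n1}
  B3 = {n2}
m0 ∈ B0, n0 ∈ B1 → different blocks

NO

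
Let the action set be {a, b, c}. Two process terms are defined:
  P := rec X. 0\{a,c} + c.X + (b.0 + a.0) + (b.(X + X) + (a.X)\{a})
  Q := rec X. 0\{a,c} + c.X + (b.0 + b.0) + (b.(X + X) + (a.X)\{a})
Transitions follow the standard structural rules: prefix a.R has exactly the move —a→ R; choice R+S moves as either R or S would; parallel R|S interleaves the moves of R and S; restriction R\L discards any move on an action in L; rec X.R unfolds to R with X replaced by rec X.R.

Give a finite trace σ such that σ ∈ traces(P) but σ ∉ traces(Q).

LTS(P): 3 reachable states
  u0 = rec X. 0\{a,c} + c.X + (b.0 + a.0) + (b.(X + X) + (a.X)\{a}) ⊢ ··a··> u1, ··b··> u1, ··b··> u2, ··c··> u0
  u1 = 0 ⊢ ·
  u2 = (rec X. 0\{a,c} + c.X + (b.0 + a.0) + (b.(X + X) + (a.X)\{a})) + (rec X. 0\{a,c} + c.X + (b.0 + a.0) + (b.(X + X) + (a.X)\{a})) ⊢ ··a··> u1, ··b··> u1, ··b··> u2, ··c··> u0
LTS(Q): 3 reachable states
  v0 = rec X. 0\{a,c} + c.X + (b.0 + b.0) + (b.(X + X) + (a.X)\{a}) ⊢ ··b··> v1, ··b··> v2, ··c··> v0
  v1 = (rec X. 0\{a,c} + c.X + (b.0 + b.0) + (b.(X + X) + (a.X)\{a})) + (rec X. 0\{a,c} + c.X + (b.0 + b.0) + (b.(X + X) + (a.X)\{a})) ⊢ ··b··> v1, ··b··> v2, ··c··> v0
  v2 = 0 ⊢ ·
Executing a from P (initial set {u0}):
  [1] a ⇒ {u1}
  P completes σ.
Executing a from Q (initial set {v0}):
  [1] a ⇒ no successor for Q

a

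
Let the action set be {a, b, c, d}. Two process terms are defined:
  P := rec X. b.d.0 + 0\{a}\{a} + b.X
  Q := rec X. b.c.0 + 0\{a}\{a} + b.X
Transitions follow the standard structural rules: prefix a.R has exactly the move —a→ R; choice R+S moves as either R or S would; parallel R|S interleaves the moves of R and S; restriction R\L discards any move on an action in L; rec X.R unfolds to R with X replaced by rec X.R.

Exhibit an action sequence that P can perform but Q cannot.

Reachable graph of P (3 states):
  u0 = rec X. b.d.0 + 0\{a}\{a} + b.X has moves =b=> u0, =b=> u1
  u1 = d.0 has moves =d=> u2
  u2 = 0 has moves stopped
Reachable graph of Q (3 states):
  v0 = rec X. b.c.0 + 0\{a}\{a} + b.X has moves =b=> v0, =b=> v1
  v1 = c.0 has moves =c=> v2
  v2 = 0 has moves stopped
Executing bd from P (initial set {u0}):
  after b @ step 1: {u0, u1}
  after d @ step 2: {u2}
  — P admits the full trace.
Executing bd from Q (initial set {v0}):
  after b @ step 1: {v0, v1}
  after d @ step 2: ∅ (Q stuck)

bd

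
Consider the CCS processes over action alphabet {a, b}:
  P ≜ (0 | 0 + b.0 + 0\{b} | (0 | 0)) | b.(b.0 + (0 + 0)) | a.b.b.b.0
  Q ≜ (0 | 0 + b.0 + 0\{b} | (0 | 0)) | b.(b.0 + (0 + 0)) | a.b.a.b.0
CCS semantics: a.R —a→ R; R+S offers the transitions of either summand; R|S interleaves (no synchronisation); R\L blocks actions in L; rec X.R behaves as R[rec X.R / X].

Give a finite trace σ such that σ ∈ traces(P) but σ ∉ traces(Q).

Reachable graph of P (30 states):
  p0 = (0 | 0 + b.0 + 0\{b} | (0 | 0)) | b.(b.0 + (0 + 0)) | a.b.b.b.0 :: -a-> p1, -b-> p2, -b-> p3
  p1 = (0 | 0 + b.0 + 0\{b} | (0 | 0)) | b.(b.0 + (0 + 0)) | b.b.b.0 :: -b-> p4, -b-> p5, -b-> p6
  p2 = (0 | 0 + b.0 + 0\{b} | (0 | 0)) | (b.0 + (0 + 0)) | a.b.b.b.0 :: -a-> p4, -b-> p7, -b-> p8
  p3 = 0 | b.(b.0 + (0 + 0)) | a.b.b.b.0 :: -a-> p6, -b-> p8
  p4 = (0 | 0 + b.0 + 0\{b} | (0 | 0)) | (b.0 + (0 + 0)) | b.b.b.0 :: -b-> p10, -b-> p11, -b-> p9
  p5 = (0 | 0 + b.0 + 0\{b} | (0 | 0)) | b.(b.0 + (0 + 0)) | b.b.0 :: -b-> p12, -b-> p13, -b-> p9
  p6 = 0 | b.(b.0 + (0 + 0)) | b.b.b.0 :: -b-> p11, -b-> p13
  p7 = (0 | 0 + b.0 + 0\{b} | (0 | 0)) | 0 | a.b.b.b.0 :: -a-> p10, -b-> p14
  p8 = 0 | (b.0 + (0 + 0)) | a.b.b.b.0 :: -a-> p11, -b-> p14
  p9 = (0 | 0 + b.0 + 0\{b} | (0 | 0)) | (b.0 + (0 + 0)) | b.b.0 :: -b-> p15, -b-> p16, -b-> p17
  p10 = (0 | 0 + b.0 + 0\{b} | (0 | 0)) | 0 | b.b.b.0 :: -b-> p16, -b-> p18
  p11 = 0 | (b.0 + (0 + 0)) | b.b.b.0 :: -b-> p17, -b-> p18
  p12 = (0 | 0 + b.0 + 0\{b} | (0 | 0)) | b.(b.0 + (0 + 0)) | b.0 :: -b-> p15, -b-> p19, -b-> p20
  p13 = 0 | b.(b.0 + (0 + 0)) | b.b.0 :: -b-> p17, -b-> p20
  p14 = 0 | 0 | a.b.b.b.0 :: -a-> p18
  p15 = (0 | 0 + b.0 + 0\{b} | (0 | 0)) | (b.0 + (0 + 0)) | b.0 :: -b-> p21, -b-> p22, -b-> p23
  p16 = (0 | 0 + b.0 + 0\{b} | (0 | 0)) | 0 | b.b.0 :: -b-> p22, -b-> p24
  p17 = 0 | (b.0 + (0 + 0)) | b.b.0 :: -b-> p23, -b-> p24
  p18 = 0 | 0 | b.b.b.0 :: -b-> p24
  p19 = (0 | 0 + b.0 + 0\{b} | (0 | 0)) | b.(b.0 + (0 + 0)) | 0 :: -b-> p21, -b-> p25
  p20 = 0 | b.(b.0 + (0 + 0)) | b.0 :: -b-> p23, -b-> p25
  p21 = (0 | 0 + b.0 + 0\{b} | (0 | 0)) | (b.0 + (0 + 0)) | 0 :: -b-> p26, -b-> p27
  p22 = (0 | 0 + b.0 + 0\{b} | (0 | 0)) | 0 | b.0 :: -b-> p26, -b-> p28
  p23 = 0 | (b.0 + (0 + 0)) | b.0 :: -b-> p27, -b-> p28
  p24 = 0 | 0 | b.b.0 :: -b-> p28
  p25 = 0 | b.(b.0 + (0 + 0)) | 0 :: -b-> p27
  p26 = (0 | 0 + b.0 + 0\{b} | (0 | 0)) | 0 | 0 :: -b-> p29
  p27 = 0 | (b.0 + (0 + 0)) | 0 :: -b-> p29
  p28 = 0 | 0 | b.0 :: -b-> p29
  p29 = 0 | 0 | 0 :: stopped
Reachable graph of Q (30 states):
  q0 = (0 | 0 + b.0 + 0\{b} | (0 | 0)) | b.(b.0 + (0 + 0)) | a.b.a.b.0 :: -a-> q1, -b-> q2, -b-> q3
  q1 = (0 | 0 + b.0 + 0\{b} | (0 | 0)) | b.(b.0 + (0 + 0)) | b.a.b.0 :: -b-> q4, -b-> q5, -b-> q6
  q2 = (0 | 0 + b.0 + 0\{b} | (0 | 0)) | (b.0 + (0 + 0)) | a.b.a.b.0 :: -a-> q4, -b-> q7, -b-> q8
  q3 = 0 | b.(b.0 + (0 + 0)) | a.b.a.b.0 :: -a-> q6, -b-> q8
  q4 = (0 | 0 + b.0 + 0\{b} | (0 | 0)) | (b.0 + (0 + 0)) | b.a.b.0 :: -b-> q10, -b-> q11, -b-> q9
  q5 = (0 | 0 + b.0 + 0\{b} | (0 | 0)) | b.(b.0 + (0 + 0)) | a.b.0 :: -a-> q12, -b-> q13, -b-> q9
  q6 = 0 | b.(b.0 + (0 + 0)) | b.a.b.0 :: -b-> q11, -b-> q13
  q7 = (0 | 0 + b.0 + 0\{b} | (0 | 0)) | 0 | a.b.a.b.0 :: -a-> q10, -b-> q14
  q8 = 0 | (b.0 + (0 + 0)) | a.b.a.b.0 :: -a-> q11, -b-> q14
  q9 = (0 | 0 + b.0 + 0\{b} | (0 | 0)) | (b.0 + (0 + 0)) | a.b.0 :: -a-> q15, -b-> q16, -b-> q17
  q10 = (0 | 0 + b.0 + 0\{b} | (0 | 0)) | 0 | b.a.b.0 :: -b-> q16, -b-> q18
  q11 = 0 | (b.0 + (0 + 0)) | b.a.b.0 :: -b-> q17, -b-> q18
  q12 = (0 | 0 + b.0 + 0\{b} | (0 | 0)) | b.(b.0 + (0 + 0)) | b.0 :: -b-> q15, -b-> q19, -b-> q20
  q13 = 0 | b.(b.0 + (0 + 0)) | a.b.0 :: -a-> q20, -b-> q17
  q14 = 0 | 0 | a.b.a.b.0 :: -a-> q18
  q15 = (0 | 0 + b.0 + 0\{b} | (0 | 0)) | (b.0 + (0 + 0)) | b.0 :: -b-> q21, -b-> q22, -b-> q23
  q16 = (0 | 0 + b.0 + 0\{b} | (0 | 0)) | 0 | a.b.0 :: -a-> q22, -b-> q24
  q17 = 0 | (b.0 + (0 + 0)) | a.b.0 :: -a-> q23, -b-> q24
  q18 = 0 | 0 | b.a.b.0 :: -b-> q24
  q19 = (0 | 0 + b.0 + 0\{b} | (0 | 0)) | b.(b.0 + (0 + 0)) | 0 :: -b-> q21, -b-> q25
  q20 = 0 | b.(b.0 + (0 + 0)) | b.0 :: -b-> q23, -b-> q25
  q21 = (0 | 0 + b.0 + 0\{b} | (0 | 0)) | (b.0 + (0 + 0)) | 0 :: -b-> q26, -b-> q27
  q22 = (0 | 0 + b.0 + 0\{b} | (0 | 0)) | 0 | b.0 :: -b-> q26, -b-> q28
  q23 = 0 | (b.0 + (0 + 0)) | b.0 :: -b-> q27, -b-> q28
  q24 = 0 | 0 | a.b.0 :: -a-> q28
  q25 = 0 | b.(b.0 + (0 + 0)) | 0 :: -b-> q27
  q26 = (0 | 0 + b.0 + 0\{b} | (0 | 0)) | 0 | 0 :: -b-> q29
  q27 = 0 | (b.0 + (0 + 0)) | 0 :: -b-> q29
  q28 = 0 | 0 | b.0 :: -b-> q29
  q29 = 0 | 0 | 0 :: stopped
Executing abbbbb from P (initial set {p0}):
  [1] a ⇒ {p1}
  [2] b ⇒ {p4, p5, p6}
  [3] b ⇒ {p10, p11, p12, p13, p9}
  [4] b ⇒ {p15, p16, p17, p18, p19, p20}
  [5] b ⇒ {p21, p22, p23, p24, p25}
  [6] b ⇒ {p26, p27, p28}
  — P admits the full trace.
Executing abbbbb from Q (initial set {q0}):
  [1] a ⇒ {q1}
  [2] b ⇒ {q4, q5, q6}
  [3] b ⇒ {q10, q11, q13, q9}
  [4] b ⇒ {q16, q17, q18}
  [5] b ⇒ {q24}
  [6] b ⇒ ∅  — Q cannot continue

abbbbb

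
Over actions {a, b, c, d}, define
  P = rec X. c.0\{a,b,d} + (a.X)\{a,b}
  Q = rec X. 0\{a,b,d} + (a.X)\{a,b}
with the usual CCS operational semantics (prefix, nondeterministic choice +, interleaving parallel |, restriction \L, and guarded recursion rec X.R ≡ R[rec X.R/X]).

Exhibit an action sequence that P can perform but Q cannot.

LTS(P): 2 reachable states
  s0 = rec X. c.0\{a,b,d} + (a.X)\{a,b} | --c--▸ s1
  s1 = 0\{a,b,d} | ∅
LTS(Q): 1 reachable states
  t0 = rec X. 0\{a,b,d} + (a.X)\{a,b} | ∅
Executing c from P (initial set {s0}):
  [1] c ⇒ {s1}
  — P admits the full trace.
Executing c from Q (initial set {t0}):
  [1] c ⇒ no successor for Q

c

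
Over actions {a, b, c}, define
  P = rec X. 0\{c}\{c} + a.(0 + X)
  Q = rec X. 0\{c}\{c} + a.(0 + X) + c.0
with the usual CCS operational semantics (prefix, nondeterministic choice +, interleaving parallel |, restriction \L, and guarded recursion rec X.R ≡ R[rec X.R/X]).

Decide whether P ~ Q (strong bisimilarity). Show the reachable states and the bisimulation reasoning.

not bisimilar

Reachable graph of P (2 states):
  p0 = rec X. 0\{c}\{c} + a.(0 + X) | =a=> p1
  p1 = 0 + (rec X. 0\{c}\{c} + a.(0 + X)) | =a=> p1
Reachable graph of Q (3 states):
  q0 = rec X. 0\{c}\{c} + a.(0 + X) + c.0 | =a=> q1, =c=> q2
  q1 = 0 + (rec X. 0\{c}\{c} + a.(0 + X) + c.0) | =a=> q1, =c=> q2
  q2 = 0 | ∅
Coarsest stable partition (strong bisimilarity classes):
  B0 = {p0, p1}
  B1 = {q0, q1}
  B2 = {q2}
p0 ∈ B0, q0 ∈ B1 → different blocks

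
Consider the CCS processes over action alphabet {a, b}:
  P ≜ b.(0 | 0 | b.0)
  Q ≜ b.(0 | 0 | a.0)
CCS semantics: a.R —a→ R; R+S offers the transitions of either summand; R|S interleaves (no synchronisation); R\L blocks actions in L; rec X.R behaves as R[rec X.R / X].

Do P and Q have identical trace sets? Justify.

NO — witness ⟨bb⟩

LTS(P): 3 reachable states
  p0 = b.(0 | 0 | b.0) :: —b→ p1
  p1 = 0 | 0 | b.0 :: —b→ p2
  p2 = 0 | 0 | 0 :: ·
LTS(Q): 3 reachable states
  q0 = b.(0 | 0 | a.0) :: —b→ q1
  q1 = 0 | 0 | a.0 :: —a→ q2
  q2 = 0 | 0 | 0 :: ·
Executing bb from P (initial set {p0}):
  step 1 (b): {p1}
  step 2 (b): {p2}
  ✓ P
Executing bb from Q (initial set {q0}):
  step 1 (b): {q1}
  step 2 (b): no successor for Q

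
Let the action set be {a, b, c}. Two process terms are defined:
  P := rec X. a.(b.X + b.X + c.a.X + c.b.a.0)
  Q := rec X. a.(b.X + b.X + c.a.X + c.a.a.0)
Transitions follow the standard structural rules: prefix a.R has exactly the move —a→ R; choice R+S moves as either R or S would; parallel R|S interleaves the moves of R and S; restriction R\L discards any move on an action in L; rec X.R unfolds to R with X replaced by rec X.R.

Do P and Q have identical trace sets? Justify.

P's transition system — 6 states:
  u0 = rec X. a.(b.X + b.X + c.a.X + c.b.a.0) has moves =a=> u1
  u1 = b.(rec X. a.(b.X + b.X + c.a.X + c.b.a.0)) + b.(rec X. a.(b.X + b.X + c.a.X + c.b.a.0)) + c.a.(rec X. a.(b.X + b.X + c.a.X + c.b.a.0)) + c.b.a.0 has moves =b=> u0, =c=> u2, =c=> u3
  u2 = a.(rec X. a.(b.X + b.X + c.a.X + c.b.a.0)) has moves =a=> u0
  u3 = b.a.0 has moves =b=> u4
  u4 = a.0 has moves =a=> u5
  u5 = 0 has moves stopped
Q's transition system — 6 states:
  v0 = rec X. a.(b.X + b.X + c.a.X + c.a.a.0) has moves =a=> v1
  v1 = b.(rec X. a.(b.X + b.X + c.a.X + c.a.a.0)) + b.(rec X. a.(b.X + b.X + c.a.X + c.a.a.0)) + c.a.(rec X. a.(b.X + b.X + c.a.X + c.a.a.0)) + c.a.a.0 has moves =b=> v0, =c=> v2, =c=> v3
  v2 = a.(rec X. a.(b.X + b.X + c.a.X + c.a.a.0)) has moves =a=> v0
  v3 = a.a.0 has moves =a=> v4
  v4 = a.0 has moves =a=> v5
  v5 = 0 has moves stopped
Trace ⟨acb⟩ through P, begin at {u0}:
  after a @ step 1: {u1}
  after c @ step 2: {u2, u3}
  after b @ step 3: {u4}
  P completes σ.
Trace ⟨acb⟩ through Q, begin at {v0}:
  after a @ step 1: {v1}
  after c @ step 2: {v2, v3}
  after b @ step 3: ∅ (Q stuck)

traces(P) ≠ traces(Q) — witness ⟨acb⟩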